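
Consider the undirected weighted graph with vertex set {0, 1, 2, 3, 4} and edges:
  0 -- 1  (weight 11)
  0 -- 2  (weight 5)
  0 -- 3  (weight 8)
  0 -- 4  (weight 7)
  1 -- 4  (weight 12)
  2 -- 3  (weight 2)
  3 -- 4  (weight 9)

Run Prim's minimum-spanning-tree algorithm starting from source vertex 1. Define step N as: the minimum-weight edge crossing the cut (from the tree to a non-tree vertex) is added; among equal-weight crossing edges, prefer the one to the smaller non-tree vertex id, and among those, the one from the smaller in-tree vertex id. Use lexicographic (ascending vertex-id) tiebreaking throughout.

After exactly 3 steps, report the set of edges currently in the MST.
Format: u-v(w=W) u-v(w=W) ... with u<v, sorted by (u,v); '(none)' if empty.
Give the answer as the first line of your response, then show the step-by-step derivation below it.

0-1(w=11) 0-2(w=5) 2-3(w=2)

step 1: add edge 0-1 (w=11); MST = {0-1(w=11)}
step 2: add edge 0-2 (w=5); MST = {0-1(w=11) 0-2(w=5)}
step 3: add edge 2-3 (w=2); MST = {0-1(w=11) 0-2(w=5) 2-3(w=2)}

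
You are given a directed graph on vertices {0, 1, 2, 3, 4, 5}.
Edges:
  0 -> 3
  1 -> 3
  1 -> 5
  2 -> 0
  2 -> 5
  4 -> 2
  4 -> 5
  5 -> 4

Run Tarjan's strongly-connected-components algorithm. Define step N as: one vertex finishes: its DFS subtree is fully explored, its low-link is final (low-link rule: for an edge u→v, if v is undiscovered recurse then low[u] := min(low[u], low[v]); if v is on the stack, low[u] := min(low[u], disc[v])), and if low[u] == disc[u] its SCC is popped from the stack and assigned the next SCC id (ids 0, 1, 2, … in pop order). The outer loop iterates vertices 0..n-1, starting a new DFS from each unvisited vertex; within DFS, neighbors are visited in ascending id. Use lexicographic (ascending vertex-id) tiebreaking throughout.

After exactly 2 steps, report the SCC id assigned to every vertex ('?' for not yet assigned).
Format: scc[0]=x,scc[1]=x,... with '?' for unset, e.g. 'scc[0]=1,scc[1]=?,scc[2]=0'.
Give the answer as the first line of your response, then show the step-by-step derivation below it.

scc[0]=1,scc[1]=?,scc[2]=?,scc[3]=0,scc[4]=?,scc[5]=?

step 1: low=(low[0]=0,low[1]=?,low[2]=?,low[3]=1,low[4]=?,low[5]=?); scc=(scc[0]=?,scc[1]=?,scc[2]=?,scc[3]=0,scc[4]=?,scc[5]=?)
step 2: low=(low[0]=0,low[1]=?,low[2]=?,low[3]=1,low[4]=?,low[5]=?); scc=(scc[0]=1,scc[1]=?,scc[2]=?,scc[3]=0,scc[4]=?,scc[5]=?)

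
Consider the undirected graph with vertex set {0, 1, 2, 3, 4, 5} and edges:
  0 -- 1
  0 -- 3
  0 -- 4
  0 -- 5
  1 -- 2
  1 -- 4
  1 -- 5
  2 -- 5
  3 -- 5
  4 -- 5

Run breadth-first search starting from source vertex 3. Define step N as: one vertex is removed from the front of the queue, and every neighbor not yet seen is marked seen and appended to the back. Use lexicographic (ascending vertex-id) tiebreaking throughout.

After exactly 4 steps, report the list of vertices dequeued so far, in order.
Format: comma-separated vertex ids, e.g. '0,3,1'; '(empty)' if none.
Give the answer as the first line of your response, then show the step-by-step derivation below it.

3,0,5,1

step 1: dequeue 3; queue=[0,5]; order=3
step 2: dequeue 0; queue=[5,1,4]; order=3,0
step 3: dequeue 5; queue=[1,4,2]; order=3,0,5
step 4: dequeue 1; queue=[4,2]; order=3,0,5,1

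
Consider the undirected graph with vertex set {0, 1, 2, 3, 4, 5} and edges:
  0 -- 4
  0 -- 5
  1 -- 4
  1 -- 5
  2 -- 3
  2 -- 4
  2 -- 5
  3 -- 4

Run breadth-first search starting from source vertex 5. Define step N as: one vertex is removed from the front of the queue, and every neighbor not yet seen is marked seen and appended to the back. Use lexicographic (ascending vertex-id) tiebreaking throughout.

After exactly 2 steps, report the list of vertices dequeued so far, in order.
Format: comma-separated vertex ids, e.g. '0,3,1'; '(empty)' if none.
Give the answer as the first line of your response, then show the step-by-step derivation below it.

5,0

step 1: dequeue 5; queue=[0,1,2]; order=5
step 2: dequeue 0; queue=[1,2,4]; order=5,0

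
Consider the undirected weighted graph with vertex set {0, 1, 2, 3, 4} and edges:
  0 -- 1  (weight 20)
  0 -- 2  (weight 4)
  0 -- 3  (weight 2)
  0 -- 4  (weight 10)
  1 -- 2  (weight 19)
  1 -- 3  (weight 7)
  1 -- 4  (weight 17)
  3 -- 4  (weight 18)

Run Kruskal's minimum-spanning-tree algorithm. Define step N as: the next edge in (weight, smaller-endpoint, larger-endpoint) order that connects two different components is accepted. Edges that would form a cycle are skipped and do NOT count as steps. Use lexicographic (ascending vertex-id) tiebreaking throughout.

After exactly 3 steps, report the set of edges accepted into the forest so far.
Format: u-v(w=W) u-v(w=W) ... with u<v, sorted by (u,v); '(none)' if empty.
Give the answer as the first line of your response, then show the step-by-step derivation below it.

0-2(w=4) 0-3(w=2) 1-3(w=7)

step 1: add edge 0-3 (w=2); MST = {0-3(w=2)}
step 2: add edge 0-2 (w=4); MST = {0-2(w=4) 0-3(w=2)}
step 3: add edge 1-3 (w=7); MST = {0-2(w=4) 0-3(w=2) 1-3(w=7)}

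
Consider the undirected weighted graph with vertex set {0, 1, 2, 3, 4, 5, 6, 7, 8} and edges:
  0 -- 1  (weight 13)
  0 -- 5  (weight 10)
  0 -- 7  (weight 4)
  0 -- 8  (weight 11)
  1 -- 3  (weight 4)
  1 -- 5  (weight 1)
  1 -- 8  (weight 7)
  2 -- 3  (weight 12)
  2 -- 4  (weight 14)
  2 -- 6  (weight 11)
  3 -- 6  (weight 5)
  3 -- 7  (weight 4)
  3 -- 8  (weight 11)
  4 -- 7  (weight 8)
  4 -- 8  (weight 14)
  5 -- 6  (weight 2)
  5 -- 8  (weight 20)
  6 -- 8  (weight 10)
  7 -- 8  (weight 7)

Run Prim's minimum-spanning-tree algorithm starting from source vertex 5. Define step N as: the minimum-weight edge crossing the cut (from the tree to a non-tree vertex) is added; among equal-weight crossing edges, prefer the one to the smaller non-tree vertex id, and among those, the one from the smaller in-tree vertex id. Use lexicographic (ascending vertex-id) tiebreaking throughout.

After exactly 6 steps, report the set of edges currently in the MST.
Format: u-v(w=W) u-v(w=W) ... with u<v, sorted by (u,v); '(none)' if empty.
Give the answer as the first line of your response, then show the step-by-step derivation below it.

0-7(w=4) 1-3(w=4) 1-5(w=1) 1-8(w=7) 3-7(w=4) 5-6(w=2)

step 1: add edge 1-5 (w=1); MST = {1-5(w=1)}
step 2: add edge 5-6 (w=2); MST = {1-5(w=1) 5-6(w=2)}
step 3: add edge 1-3 (w=4); MST = {1-3(w=4) 1-5(w=1) 5-6(w=2)}
step 4: add edge 3-7 (w=4); MST = {1-3(w=4) 1-5(w=1) 3-7(w=4) 5-6(w=2)}
step 5: add edge 0-7 (w=4); MST = {0-7(w=4) 1-3(w=4) 1-5(w=1) 3-7(w=4) 5-6(w=2)}
step 6: add edge 1-8 (w=7); MST = {0-7(w=4) 1-3(w=4) 1-5(w=1) 1-8(w=7) 3-7(w=4) 5-6(w=2)}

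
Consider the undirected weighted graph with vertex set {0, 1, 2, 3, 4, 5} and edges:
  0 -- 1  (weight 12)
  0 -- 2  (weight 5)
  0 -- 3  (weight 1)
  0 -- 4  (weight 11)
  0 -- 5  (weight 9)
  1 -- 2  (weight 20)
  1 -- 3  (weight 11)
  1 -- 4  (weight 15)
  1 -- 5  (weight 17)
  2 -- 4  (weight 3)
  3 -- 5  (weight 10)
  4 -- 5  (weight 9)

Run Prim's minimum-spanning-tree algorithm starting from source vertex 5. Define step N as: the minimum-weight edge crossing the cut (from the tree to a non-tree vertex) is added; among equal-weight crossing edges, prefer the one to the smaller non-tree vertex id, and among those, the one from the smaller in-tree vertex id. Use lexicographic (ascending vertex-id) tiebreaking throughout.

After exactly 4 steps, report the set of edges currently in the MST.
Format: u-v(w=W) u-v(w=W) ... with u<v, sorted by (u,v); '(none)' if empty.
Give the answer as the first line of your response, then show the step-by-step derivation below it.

0-2(w=5) 0-3(w=1) 0-5(w=9) 2-4(w=3)

step 1: add edge 0-5 (w=9); MST = {0-5(w=9)}
step 2: add edge 0-3 (w=1); MST = {0-3(w=1) 0-5(w=9)}
step 3: add edge 0-2 (w=5); MST = {0-2(w=5) 0-3(w=1) 0-5(w=9)}
step 4: add edge 2-4 (w=3); MST = {0-2(w=5) 0-3(w=1) 0-5(w=9) 2-4(w=3)}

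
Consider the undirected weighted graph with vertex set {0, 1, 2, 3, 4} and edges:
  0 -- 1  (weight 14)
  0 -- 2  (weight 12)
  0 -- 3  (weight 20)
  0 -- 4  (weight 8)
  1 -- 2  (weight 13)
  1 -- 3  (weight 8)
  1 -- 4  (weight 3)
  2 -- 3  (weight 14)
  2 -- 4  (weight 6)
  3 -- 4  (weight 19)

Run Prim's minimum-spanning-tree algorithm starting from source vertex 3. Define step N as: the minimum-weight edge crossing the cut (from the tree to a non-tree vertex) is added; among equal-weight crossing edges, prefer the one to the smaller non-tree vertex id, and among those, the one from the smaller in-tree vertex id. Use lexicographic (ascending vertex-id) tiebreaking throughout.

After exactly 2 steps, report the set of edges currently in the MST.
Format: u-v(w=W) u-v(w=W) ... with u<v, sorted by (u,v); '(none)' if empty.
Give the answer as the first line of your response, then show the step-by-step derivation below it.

1-3(w=8) 1-4(w=3)

step 1: add edge 1-3 (w=8); MST = {1-3(w=8)}
step 2: add edge 1-4 (w=3); MST = {1-3(w=8) 1-4(w=3)}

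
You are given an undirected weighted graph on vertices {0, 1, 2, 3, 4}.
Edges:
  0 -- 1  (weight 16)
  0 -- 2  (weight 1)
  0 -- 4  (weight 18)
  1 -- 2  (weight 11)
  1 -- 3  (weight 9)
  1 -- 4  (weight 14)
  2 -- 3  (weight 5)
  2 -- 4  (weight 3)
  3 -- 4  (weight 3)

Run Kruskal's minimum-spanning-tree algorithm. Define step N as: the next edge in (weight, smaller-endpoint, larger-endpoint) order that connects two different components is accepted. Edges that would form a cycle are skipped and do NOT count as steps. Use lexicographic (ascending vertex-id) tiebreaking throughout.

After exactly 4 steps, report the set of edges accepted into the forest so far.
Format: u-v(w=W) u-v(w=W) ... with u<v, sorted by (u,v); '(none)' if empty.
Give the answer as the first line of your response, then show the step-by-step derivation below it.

0-2(w=1) 1-3(w=9) 2-4(w=3) 3-4(w=3)

step 1: add edge 0-2 (w=1); MST = {0-2(w=1)}
step 2: add edge 2-4 (w=3); MST = {0-2(w=1) 2-4(w=3)}
step 3: add edge 3-4 (w=3); MST = {0-2(w=1) 2-4(w=3) 3-4(w=3)}
step 4: add edge 1-3 (w=9); MST = {0-2(w=1) 1-3(w=9) 2-4(w=3) 3-4(w=3)}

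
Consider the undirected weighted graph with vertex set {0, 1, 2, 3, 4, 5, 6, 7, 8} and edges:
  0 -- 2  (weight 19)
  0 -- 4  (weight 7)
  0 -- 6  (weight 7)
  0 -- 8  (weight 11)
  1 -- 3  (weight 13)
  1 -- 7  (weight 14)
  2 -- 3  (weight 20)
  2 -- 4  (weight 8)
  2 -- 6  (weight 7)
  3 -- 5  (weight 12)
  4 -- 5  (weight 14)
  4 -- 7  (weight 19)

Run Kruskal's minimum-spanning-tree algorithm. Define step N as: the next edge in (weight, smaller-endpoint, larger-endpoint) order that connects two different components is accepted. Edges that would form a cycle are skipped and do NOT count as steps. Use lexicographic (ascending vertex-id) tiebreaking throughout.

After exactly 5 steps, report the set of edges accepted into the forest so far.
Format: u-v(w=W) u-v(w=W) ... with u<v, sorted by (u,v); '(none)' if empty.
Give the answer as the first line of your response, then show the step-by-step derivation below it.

0-4(w=7) 0-6(w=7) 0-8(w=11) 2-6(w=7) 3-5(w=12)

step 1: add edge 0-4 (w=7); MST = {0-4(w=7)}
step 2: add edge 0-6 (w=7); MST = {0-4(w=7) 0-6(w=7)}
step 3: add edge 2-6 (w=7); MST = {0-4(w=7) 0-6(w=7) 2-6(w=7)}
step 4: add edge 0-8 (w=11); MST = {0-4(w=7) 0-6(w=7) 0-8(w=11) 2-6(w=7)}
step 5: add edge 3-5 (w=12); MST = {0-4(w=7) 0-6(w=7) 0-8(w=11) 2-6(w=7) 3-5(w=12)}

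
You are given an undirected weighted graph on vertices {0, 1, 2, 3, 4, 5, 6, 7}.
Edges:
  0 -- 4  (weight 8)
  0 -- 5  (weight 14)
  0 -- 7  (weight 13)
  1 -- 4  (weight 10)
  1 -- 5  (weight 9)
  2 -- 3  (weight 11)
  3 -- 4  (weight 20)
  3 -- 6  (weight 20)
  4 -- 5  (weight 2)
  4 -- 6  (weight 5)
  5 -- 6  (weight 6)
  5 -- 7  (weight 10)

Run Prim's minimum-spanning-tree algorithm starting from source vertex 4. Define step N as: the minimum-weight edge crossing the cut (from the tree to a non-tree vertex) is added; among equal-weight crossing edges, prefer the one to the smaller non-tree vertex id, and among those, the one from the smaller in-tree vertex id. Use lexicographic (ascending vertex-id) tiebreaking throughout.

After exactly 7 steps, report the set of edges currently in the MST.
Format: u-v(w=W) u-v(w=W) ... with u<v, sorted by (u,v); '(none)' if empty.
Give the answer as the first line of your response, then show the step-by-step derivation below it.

0-4(w=8) 1-5(w=9) 2-3(w=11) 3-4(w=20) 4-5(w=2) 4-6(w=5) 5-7(w=10)

step 1: add edge 4-5 (w=2); MST = {4-5(w=2)}
step 2: add edge 4-6 (w=5); MST = {4-5(w=2) 4-6(w=5)}
step 3: add edge 0-4 (w=8); MST = {0-4(w=8) 4-5(w=2) 4-6(w=5)}
step 4: add edge 1-5 (w=9); MST = {0-4(w=8) 1-5(w=9) 4-5(w=2) 4-6(w=5)}
step 5: add edge 5-7 (w=10); MST = {0-4(w=8) 1-5(w=9) 4-5(w=2) 4-6(w=5) 5-7(w=10)}
step 6: add edge 3-4 (w=20); MST = {0-4(w=8) 1-5(w=9) 3-4(w=20) 4-5(w=2) 4-6(w=5) 5-7(w=10)}
step 7: add edge 2-3 (w=11); MST = {0-4(w=8) 1-5(w=9) 2-3(w=11) 3-4(w=20) 4-5(w=2) 4-6(w=5) 5-7(w=10)}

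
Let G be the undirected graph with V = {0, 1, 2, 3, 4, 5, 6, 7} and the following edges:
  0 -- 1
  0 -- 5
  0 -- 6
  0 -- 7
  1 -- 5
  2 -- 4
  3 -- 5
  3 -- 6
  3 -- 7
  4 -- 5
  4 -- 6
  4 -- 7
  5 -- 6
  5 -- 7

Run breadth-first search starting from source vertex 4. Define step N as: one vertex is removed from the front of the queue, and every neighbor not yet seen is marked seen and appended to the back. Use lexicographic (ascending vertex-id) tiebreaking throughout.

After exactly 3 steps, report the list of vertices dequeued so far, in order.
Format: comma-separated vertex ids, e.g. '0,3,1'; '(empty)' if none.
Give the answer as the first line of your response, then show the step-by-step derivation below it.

4,2,5

step 1: dequeue 4; queue=[2,5,6,7]; order=4
step 2: dequeue 2; queue=[5,6,7]; order=4,2
step 3: dequeue 5; queue=[6,7,0,1,3]; order=4,2,5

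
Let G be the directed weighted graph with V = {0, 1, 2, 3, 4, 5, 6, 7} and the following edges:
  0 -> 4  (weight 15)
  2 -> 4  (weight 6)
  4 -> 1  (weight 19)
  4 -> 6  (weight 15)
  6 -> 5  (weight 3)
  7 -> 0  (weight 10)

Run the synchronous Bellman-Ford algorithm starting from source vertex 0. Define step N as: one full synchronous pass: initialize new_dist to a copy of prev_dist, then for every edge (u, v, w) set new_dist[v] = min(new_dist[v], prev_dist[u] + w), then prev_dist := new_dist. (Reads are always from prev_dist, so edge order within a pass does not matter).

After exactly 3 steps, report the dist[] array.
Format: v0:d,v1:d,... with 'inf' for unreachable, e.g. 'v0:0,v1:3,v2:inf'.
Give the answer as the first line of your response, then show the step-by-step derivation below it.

v0:0,v1:34,v2:inf,v3:inf,v4:15,v5:33,v6:30,v7:inf

step 1: dist = v0:0,v1:inf,v2:inf,v3:inf,v4:15,v5:inf,v6:inf,v7:inf
step 2: dist = v0:0,v1:34,v2:inf,v3:inf,v4:15,v5:inf,v6:30,v7:inf
step 3: dist = v0:0,v1:34,v2:inf,v3:inf,v4:15,v5:33,v6:30,v7:inf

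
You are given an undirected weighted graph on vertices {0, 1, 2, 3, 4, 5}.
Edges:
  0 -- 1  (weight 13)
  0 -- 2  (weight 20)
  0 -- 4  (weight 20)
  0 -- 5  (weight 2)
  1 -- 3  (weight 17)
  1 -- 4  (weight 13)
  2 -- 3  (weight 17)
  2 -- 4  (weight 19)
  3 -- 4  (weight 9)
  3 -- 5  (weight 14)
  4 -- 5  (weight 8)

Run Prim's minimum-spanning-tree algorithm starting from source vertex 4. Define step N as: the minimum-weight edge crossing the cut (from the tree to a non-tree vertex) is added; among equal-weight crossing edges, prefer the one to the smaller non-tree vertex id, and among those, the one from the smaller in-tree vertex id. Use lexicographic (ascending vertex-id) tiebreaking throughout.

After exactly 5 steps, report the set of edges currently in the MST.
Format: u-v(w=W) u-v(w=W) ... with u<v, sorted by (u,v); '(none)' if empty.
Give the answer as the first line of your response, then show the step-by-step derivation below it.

0-1(w=13) 0-5(w=2) 2-3(w=17) 3-4(w=9) 4-5(w=8)

step 1: add edge 4-5 (w=8); MST = {4-5(w=8)}
step 2: add edge 0-5 (w=2); MST = {0-5(w=2) 4-5(w=8)}
step 3: add edge 3-4 (w=9); MST = {0-5(w=2) 3-4(w=9) 4-5(w=8)}
step 4: add edge 0-1 (w=13); MST = {0-1(w=13) 0-5(w=2) 3-4(w=9) 4-5(w=8)}
step 5: add edge 2-3 (w=17); MST = {0-1(w=13) 0-5(w=2) 2-3(w=17) 3-4(w=9) 4-5(w=8)}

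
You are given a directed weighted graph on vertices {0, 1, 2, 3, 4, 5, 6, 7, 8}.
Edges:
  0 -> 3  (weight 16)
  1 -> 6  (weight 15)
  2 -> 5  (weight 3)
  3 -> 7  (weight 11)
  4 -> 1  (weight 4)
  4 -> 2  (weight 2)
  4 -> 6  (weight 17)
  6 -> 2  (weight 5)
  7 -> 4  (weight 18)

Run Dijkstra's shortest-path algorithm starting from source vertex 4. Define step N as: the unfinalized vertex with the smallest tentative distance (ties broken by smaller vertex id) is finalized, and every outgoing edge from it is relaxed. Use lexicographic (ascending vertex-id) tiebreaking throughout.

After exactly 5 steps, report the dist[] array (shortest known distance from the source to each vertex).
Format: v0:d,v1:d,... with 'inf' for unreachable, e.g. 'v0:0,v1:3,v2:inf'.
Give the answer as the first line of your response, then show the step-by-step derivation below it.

v0:inf,v1:4,v2:2,v3:inf,v4:0,v5:5,v6:17,v7:inf,v8:inf

step 1: dist = v0:inf,v1:4,v2:2,v3:inf,v4:0,v5:inf,v6:17,v7:inf,v8:inf
step 2: dist = v0:inf,v1:4,v2:2,v3:inf,v4:0,v5:5,v6:17,v7:inf,v8:inf
step 3: dist = v0:inf,v1:4,v2:2,v3:inf,v4:0,v5:5,v6:17,v7:inf,v8:inf
step 4: dist = v0:inf,v1:4,v2:2,v3:inf,v4:0,v5:5,v6:17,v7:inf,v8:inf
step 5: dist = v0:inf,v1:4,v2:2,v3:inf,v4:0,v5:5,v6:17,v7:inf,v8:inf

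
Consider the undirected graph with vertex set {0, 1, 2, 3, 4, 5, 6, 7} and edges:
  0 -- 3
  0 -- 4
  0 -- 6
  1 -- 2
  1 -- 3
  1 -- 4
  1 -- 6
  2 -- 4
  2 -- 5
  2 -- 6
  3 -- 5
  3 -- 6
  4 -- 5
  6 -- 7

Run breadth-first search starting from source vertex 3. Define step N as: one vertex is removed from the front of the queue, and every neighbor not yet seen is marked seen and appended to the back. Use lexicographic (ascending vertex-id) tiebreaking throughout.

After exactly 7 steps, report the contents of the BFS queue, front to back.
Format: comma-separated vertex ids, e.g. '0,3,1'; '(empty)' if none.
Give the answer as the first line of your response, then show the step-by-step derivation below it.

7

step 1: dequeue 3; queue=[0,1,5,6]; order=3
step 2: dequeue 0; queue=[1,5,6,4]; order=3,0
step 3: dequeue 1; queue=[5,6,4,2]; order=3,0,1
step 4: dequeue 5; queue=[6,4,2]; order=3,0,1,5
step 5: dequeue 6; queue=[4,2,7]; order=3,0,1,5,6
step 6: dequeue 4; queue=[2,7]; order=3,0,1,5,6,4
step 7: dequeue 2; queue=[7]; order=3,0,1,5,6,4,2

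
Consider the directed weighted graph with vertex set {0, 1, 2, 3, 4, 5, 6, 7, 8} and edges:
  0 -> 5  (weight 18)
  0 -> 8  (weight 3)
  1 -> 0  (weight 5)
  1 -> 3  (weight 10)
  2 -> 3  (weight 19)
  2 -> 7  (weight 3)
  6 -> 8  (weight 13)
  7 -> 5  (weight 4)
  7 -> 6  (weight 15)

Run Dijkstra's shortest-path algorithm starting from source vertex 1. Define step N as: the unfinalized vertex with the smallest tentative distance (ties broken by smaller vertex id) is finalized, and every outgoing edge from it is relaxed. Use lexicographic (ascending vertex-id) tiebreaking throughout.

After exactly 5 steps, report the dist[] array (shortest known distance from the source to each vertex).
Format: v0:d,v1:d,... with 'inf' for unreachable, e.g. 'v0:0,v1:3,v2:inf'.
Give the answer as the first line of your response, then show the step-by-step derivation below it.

v0:5,v1:0,v2:inf,v3:10,v4:inf,v5:23,v6:inf,v7:inf,v8:8

step 1: dist = v0:5,v1:0,v2:inf,v3:10,v4:inf,v5:inf,v6:inf,v7:inf,v8:inf
step 2: dist = v0:5,v1:0,v2:inf,v3:10,v4:inf,v5:23,v6:inf,v7:inf,v8:8
step 3: dist = v0:5,v1:0,v2:inf,v3:10,v4:inf,v5:23,v6:inf,v7:inf,v8:8
step 4: dist = v0:5,v1:0,v2:inf,v3:10,v4:inf,v5:23,v6:inf,v7:inf,v8:8
step 5: dist = v0:5,v1:0,v2:inf,v3:10,v4:inf,v5:23,v6:inf,v7:inf,v8:8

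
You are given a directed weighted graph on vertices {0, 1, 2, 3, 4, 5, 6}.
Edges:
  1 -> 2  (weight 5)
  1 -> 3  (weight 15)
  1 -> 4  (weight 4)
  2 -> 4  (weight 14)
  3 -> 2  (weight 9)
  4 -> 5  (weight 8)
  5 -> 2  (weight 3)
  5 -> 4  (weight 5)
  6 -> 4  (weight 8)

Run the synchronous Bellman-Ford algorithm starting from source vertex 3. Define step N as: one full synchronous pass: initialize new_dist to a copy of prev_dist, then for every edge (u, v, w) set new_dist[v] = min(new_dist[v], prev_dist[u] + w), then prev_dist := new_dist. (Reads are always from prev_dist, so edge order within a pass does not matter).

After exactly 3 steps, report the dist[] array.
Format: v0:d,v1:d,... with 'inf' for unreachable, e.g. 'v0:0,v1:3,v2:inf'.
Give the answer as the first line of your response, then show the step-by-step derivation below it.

v0:inf,v1:inf,v2:9,v3:0,v4:23,v5:31,v6:inf

step 1: dist = v0:inf,v1:inf,v2:9,v3:0,v4:inf,v5:inf,v6:inf
step 2: dist = v0:inf,v1:inf,v2:9,v3:0,v4:23,v5:inf,v6:inf
step 3: dist = v0:inf,v1:inf,v2:9,v3:0,v4:23,v5:31,v6:inf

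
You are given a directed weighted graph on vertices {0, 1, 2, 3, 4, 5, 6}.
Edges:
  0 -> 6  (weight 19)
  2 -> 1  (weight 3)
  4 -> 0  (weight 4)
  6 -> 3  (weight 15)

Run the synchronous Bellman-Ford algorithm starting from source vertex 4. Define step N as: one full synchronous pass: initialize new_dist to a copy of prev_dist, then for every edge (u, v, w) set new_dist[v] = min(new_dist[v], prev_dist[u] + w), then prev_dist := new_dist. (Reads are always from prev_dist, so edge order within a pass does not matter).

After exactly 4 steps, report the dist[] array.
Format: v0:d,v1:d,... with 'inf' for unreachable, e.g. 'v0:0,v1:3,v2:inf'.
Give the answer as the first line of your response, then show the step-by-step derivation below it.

v0:4,v1:inf,v2:inf,v3:38,v4:0,v5:inf,v6:23

step 1: dist = v0:4,v1:inf,v2:inf,v3:inf,v4:0,v5:inf,v6:inf
step 2: dist = v0:4,v1:inf,v2:inf,v3:inf,v4:0,v5:inf,v6:23
step 3: dist = v0:4,v1:inf,v2:inf,v3:38,v4:0,v5:inf,v6:23
step 4: dist = v0:4,v1:inf,v2:inf,v3:38,v4:0,v5:inf,v6:23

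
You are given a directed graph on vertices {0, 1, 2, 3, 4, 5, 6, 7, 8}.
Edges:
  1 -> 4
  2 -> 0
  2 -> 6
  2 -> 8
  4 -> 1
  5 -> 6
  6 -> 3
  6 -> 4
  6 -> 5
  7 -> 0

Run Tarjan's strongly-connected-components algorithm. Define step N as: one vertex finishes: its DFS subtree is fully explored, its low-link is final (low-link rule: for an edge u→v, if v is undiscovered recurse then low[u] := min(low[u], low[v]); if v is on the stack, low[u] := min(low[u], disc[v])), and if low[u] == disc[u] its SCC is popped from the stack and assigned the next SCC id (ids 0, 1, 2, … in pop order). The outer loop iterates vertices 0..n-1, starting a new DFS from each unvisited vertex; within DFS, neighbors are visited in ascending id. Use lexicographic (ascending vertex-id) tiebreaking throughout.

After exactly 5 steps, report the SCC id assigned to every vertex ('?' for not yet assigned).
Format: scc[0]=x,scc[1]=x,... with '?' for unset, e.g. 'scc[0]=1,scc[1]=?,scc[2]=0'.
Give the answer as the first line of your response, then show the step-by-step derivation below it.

scc[0]=0,scc[1]=1,scc[2]=?,scc[3]=2,scc[4]=1,scc[5]=?,scc[6]=?,scc[7]=?,scc[8]=?

step 1: low=(low[0]=0,low[1]=?,low[2]=?,low[3]=?,low[4]=?,low[5]=?,low[6]=?,low[7]=?,low[8]=?); scc=(scc[0]=0,scc[1]=?,scc[2]=?,scc[3]=?,scc[4]=?,scc[5]=?,scc[6]=?,scc[7]=?,scc[8]=?)
step 2: low=(low[0]=0,low[1]=1,low[2]=?,low[3]=?,low[4]=1,low[5]=?,low[6]=?,low[7]=?,low[8]=?); scc=(scc[0]=0,scc[1]=?,scc[2]=?,scc[3]=?,scc[4]=?,scc[5]=?,scc[6]=?,scc[7]=?,scc[8]=?)
step 3: low=(low[0]=0,low[1]=1,low[2]=?,low[3]=?,low[4]=1,low[5]=?,low[6]=?,low[7]=?,low[8]=?); scc=(scc[0]=0,scc[1]=1,scc[2]=?,scc[3]=?,scc[4]=1,scc[5]=?,scc[6]=?,scc[7]=?,scc[8]=?)
step 4: low=(low[0]=0,low[1]=1,low[2]=3,low[3]=5,low[4]=1,low[5]=?,low[6]=4,low[7]=?,low[8]=?); scc=(scc[0]=0,scc[1]=1,scc[2]=?,scc[3]=2,scc[4]=1,scc[5]=?,scc[6]=?,scc[7]=?,scc[8]=?)
step 5: low=(low[0]=0,low[1]=1,low[2]=3,low[3]=5,low[4]=1,low[5]=4,low[6]=4,low[7]=?,low[8]=?); scc=(scc[0]=0,scc[1]=1,scc[2]=?,scc[3]=2,scc[4]=1,scc[5]=?,scc[6]=?,scc[7]=?,scc[8]=?)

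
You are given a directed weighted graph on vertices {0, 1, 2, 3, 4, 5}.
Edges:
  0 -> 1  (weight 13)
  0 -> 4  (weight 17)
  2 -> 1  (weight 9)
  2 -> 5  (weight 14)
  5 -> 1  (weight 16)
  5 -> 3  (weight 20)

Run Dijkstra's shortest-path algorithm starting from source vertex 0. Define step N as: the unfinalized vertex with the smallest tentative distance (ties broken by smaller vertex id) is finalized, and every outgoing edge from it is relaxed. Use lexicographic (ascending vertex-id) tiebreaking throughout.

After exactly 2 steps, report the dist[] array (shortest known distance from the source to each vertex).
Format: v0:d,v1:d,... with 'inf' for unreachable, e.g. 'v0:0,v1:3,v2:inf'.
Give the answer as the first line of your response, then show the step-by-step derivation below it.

v0:0,v1:13,v2:inf,v3:inf,v4:17,v5:inf

step 1: dist = v0:0,v1:13,v2:inf,v3:inf,v4:17,v5:inf
step 2: dist = v0:0,v1:13,v2:inf,v3:inf,v4:17,v5:inf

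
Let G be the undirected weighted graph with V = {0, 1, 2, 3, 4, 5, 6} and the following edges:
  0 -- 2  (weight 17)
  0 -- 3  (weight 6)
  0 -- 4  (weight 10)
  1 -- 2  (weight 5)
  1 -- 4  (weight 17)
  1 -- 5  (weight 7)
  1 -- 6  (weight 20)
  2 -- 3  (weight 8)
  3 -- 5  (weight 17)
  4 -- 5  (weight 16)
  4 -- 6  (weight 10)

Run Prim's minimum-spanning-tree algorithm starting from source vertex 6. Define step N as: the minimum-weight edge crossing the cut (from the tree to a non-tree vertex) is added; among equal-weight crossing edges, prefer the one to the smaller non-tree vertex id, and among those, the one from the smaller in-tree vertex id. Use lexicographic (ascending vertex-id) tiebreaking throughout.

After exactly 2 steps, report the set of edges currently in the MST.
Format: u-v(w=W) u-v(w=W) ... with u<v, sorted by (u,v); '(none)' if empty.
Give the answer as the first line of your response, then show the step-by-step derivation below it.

0-4(w=10) 4-6(w=10)

step 1: add edge 4-6 (w=10); MST = {4-6(w=10)}
step 2: add edge 0-4 (w=10); MST = {0-4(w=10) 4-6(w=10)}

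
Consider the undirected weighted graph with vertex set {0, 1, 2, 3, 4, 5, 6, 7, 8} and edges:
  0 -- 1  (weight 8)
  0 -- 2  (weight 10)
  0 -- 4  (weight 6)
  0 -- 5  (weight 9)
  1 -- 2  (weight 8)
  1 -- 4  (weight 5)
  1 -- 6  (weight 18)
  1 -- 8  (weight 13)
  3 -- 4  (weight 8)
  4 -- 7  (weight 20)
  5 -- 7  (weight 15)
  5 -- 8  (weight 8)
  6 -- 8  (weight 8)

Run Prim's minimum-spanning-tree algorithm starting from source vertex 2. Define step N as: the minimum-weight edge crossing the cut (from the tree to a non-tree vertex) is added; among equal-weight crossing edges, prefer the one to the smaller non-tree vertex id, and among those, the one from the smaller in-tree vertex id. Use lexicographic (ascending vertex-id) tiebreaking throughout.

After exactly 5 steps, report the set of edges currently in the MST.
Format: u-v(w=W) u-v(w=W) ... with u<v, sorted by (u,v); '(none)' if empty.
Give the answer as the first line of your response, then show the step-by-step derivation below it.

0-4(w=6) 0-5(w=9) 1-2(w=8) 1-4(w=5) 3-4(w=8)

step 1: add edge 1-2 (w=8); MST = {1-2(w=8)}
step 2: add edge 1-4 (w=5); MST = {1-2(w=8) 1-4(w=5)}
step 3: add edge 0-4 (w=6); MST = {0-4(w=6) 1-2(w=8) 1-4(w=5)}
step 4: add edge 3-4 (w=8); MST = {0-4(w=6) 1-2(w=8) 1-4(w=5) 3-4(w=8)}
step 5: add edge 0-5 (w=9); MST = {0-4(w=6) 0-5(w=9) 1-2(w=8) 1-4(w=5) 3-4(w=8)}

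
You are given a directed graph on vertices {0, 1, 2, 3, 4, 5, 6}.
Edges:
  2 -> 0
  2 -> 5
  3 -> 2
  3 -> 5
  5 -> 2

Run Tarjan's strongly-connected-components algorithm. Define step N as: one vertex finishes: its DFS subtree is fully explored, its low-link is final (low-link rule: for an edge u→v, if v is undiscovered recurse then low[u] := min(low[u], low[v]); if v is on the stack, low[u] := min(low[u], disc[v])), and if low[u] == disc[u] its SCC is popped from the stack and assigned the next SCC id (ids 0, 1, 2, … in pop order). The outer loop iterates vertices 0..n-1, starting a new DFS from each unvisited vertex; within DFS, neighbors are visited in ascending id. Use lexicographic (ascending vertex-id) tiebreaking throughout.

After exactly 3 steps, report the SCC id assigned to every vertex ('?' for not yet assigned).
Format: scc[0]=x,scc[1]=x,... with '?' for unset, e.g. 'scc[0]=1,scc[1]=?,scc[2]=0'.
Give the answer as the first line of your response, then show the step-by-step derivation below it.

scc[0]=0,scc[1]=1,scc[2]=?,scc[3]=?,scc[4]=?,scc[5]=?,scc[6]=?

step 1: low=(low[0]=0,low[1]=?,low[2]=?,low[3]=?,low[4]=?,low[5]=?,low[6]=?); scc=(scc[0]=0,scc[1]=?,scc[2]=?,scc[3]=?,scc[4]=?,scc[5]=?,scc[6]=?)
step 2: low=(low[0]=0,low[1]=1,low[2]=?,low[3]=?,low[4]=?,low[5]=?,low[6]=?); scc=(scc[0]=0,scc[1]=1,scc[2]=?,scc[3]=?,scc[4]=?,scc[5]=?,scc[6]=?)
step 3: low=(low[0]=0,low[1]=1,low[2]=2,low[3]=?,low[4]=?,low[5]=2,low[6]=?); scc=(scc[0]=0,scc[1]=1,scc[2]=?,scc[3]=?,scc[4]=?,scc[5]=?,scc[6]=?)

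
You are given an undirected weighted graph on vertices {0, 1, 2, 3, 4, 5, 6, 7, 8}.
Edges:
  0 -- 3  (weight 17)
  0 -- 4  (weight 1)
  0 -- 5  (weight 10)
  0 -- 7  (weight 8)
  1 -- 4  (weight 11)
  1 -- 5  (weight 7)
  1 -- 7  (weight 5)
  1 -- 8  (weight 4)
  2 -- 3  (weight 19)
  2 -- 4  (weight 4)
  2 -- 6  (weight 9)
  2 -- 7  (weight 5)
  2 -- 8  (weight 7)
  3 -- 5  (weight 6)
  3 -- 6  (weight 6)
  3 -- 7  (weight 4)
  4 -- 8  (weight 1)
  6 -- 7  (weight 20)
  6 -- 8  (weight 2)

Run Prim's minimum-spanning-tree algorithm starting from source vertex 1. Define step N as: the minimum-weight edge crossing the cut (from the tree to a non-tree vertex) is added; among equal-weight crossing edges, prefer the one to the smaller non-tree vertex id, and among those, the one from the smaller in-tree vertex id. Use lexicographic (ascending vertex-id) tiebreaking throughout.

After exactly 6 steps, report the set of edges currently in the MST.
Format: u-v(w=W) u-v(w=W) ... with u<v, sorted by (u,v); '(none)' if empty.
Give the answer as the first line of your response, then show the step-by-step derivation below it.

0-4(w=1) 1-7(w=5) 1-8(w=4) 2-4(w=4) 4-8(w=1) 6-8(w=2)

step 1: add edge 1-8 (w=4); MST = {1-8(w=4)}
step 2: add edge 4-8 (w=1); MST = {1-8(w=4) 4-8(w=1)}
step 3: add edge 0-4 (w=1); MST = {0-4(w=1) 1-8(w=4) 4-8(w=1)}
step 4: add edge 6-8 (w=2); MST = {0-4(w=1) 1-8(w=4) 4-8(w=1) 6-8(w=2)}
step 5: add edge 2-4 (w=4); MST = {0-4(w=1) 1-8(w=4) 2-4(w=4) 4-8(w=1) 6-8(w=2)}
step 6: add edge 1-7 (w=5); MST = {0-4(w=1) 1-7(w=5) 1-8(w=4) 2-4(w=4) 4-8(w=1) 6-8(w=2)}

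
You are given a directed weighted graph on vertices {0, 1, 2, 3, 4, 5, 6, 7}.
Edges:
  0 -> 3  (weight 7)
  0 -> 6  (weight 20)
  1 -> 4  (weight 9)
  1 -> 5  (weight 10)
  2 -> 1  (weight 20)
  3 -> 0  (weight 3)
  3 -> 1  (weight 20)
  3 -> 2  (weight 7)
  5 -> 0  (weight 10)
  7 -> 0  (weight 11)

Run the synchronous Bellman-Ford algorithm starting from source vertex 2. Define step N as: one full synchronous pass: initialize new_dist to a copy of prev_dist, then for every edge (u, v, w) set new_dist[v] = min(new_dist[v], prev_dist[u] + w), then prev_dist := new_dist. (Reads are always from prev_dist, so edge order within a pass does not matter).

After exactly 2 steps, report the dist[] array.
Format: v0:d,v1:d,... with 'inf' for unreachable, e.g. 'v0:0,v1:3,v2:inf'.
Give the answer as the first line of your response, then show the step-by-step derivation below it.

v0:inf,v1:20,v2:0,v3:inf,v4:29,v5:30,v6:inf,v7:inf

step 1: dist = v0:inf,v1:20,v2:0,v3:inf,v4:inf,v5:inf,v6:inf,v7:inf
step 2: dist = v0:inf,v1:20,v2:0,v3:inf,v4:29,v5:30,v6:inf,v7:inf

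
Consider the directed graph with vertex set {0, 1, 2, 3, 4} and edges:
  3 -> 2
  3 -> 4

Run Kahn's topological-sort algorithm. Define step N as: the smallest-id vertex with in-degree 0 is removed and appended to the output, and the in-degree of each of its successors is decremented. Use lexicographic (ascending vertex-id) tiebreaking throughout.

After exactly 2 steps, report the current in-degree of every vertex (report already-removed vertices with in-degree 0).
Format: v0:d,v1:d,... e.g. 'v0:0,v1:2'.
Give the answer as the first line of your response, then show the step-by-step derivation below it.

v0:0,v1:0,v2:1,v3:0,v4:1

step 1: output 0; order=[0]; indeg=(0,0,1,0,1)
step 2: output 1; order=[0,1]; indeg=(0,0,1,0,1)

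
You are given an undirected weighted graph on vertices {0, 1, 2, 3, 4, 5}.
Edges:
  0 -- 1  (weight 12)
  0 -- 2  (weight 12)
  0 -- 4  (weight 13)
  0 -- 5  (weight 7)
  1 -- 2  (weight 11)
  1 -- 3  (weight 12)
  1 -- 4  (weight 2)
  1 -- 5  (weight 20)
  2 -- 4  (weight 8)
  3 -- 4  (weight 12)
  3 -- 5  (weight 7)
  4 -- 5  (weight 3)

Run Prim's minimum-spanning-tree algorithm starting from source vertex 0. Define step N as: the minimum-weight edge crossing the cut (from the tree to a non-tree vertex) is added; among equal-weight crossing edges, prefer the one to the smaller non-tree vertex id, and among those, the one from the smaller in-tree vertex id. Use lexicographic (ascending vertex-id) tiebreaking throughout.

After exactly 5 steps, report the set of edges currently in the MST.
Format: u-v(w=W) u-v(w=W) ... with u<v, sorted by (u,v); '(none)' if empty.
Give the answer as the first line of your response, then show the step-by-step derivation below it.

0-5(w=7) 1-4(w=2) 2-4(w=8) 3-5(w=7) 4-5(w=3)

step 1: add edge 0-5 (w=7); MST = {0-5(w=7)}
step 2: add edge 4-5 (w=3); MST = {0-5(w=7) 4-5(w=3)}
step 3: add edge 1-4 (w=2); MST = {0-5(w=7) 1-4(w=2) 4-5(w=3)}
step 4: add edge 3-5 (w=7); MST = {0-5(w=7) 1-4(w=2) 3-5(w=7) 4-5(w=3)}
step 5: add edge 2-4 (w=8); MST = {0-5(w=7) 1-4(w=2) 2-4(w=8) 3-5(w=7) 4-5(w=3)}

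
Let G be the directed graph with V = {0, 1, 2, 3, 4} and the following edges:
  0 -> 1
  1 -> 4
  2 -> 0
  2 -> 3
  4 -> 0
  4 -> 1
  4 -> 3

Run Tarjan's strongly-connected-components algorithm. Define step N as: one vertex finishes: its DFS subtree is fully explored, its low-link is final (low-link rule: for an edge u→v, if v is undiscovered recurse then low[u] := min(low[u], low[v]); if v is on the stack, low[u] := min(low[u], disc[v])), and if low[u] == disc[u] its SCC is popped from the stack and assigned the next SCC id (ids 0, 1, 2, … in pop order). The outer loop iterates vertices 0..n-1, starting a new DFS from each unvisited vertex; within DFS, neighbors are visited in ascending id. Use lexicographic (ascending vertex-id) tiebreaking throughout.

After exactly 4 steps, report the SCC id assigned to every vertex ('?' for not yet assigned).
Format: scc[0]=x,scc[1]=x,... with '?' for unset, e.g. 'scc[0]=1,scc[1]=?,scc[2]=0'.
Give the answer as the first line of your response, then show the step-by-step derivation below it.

scc[0]=1,scc[1]=1,scc[2]=?,scc[3]=0,scc[4]=1

step 1: low=(low[0]=0,low[1]=1,low[2]=?,low[3]=3,low[4]=0); scc=(scc[0]=?,scc[1]=?,scc[2]=?,scc[3]=0,scc[4]=?)
step 2: low=(low[0]=0,low[1]=1,low[2]=?,low[3]=3,low[4]=0); scc=(scc[0]=?,scc[1]=?,scc[2]=?,scc[3]=0,scc[4]=?)
step 3: low=(low[0]=0,low[1]=0,low[2]=?,low[3]=3,low[4]=0); scc=(scc[0]=?,scc[1]=?,scc[2]=?,scc[3]=0,scc[4]=?)
step 4: low=(low[0]=0,low[1]=0,low[2]=?,low[3]=3,low[4]=0); scc=(scc[0]=1,scc[1]=1,scc[2]=?,scc[3]=0,scc[4]=1)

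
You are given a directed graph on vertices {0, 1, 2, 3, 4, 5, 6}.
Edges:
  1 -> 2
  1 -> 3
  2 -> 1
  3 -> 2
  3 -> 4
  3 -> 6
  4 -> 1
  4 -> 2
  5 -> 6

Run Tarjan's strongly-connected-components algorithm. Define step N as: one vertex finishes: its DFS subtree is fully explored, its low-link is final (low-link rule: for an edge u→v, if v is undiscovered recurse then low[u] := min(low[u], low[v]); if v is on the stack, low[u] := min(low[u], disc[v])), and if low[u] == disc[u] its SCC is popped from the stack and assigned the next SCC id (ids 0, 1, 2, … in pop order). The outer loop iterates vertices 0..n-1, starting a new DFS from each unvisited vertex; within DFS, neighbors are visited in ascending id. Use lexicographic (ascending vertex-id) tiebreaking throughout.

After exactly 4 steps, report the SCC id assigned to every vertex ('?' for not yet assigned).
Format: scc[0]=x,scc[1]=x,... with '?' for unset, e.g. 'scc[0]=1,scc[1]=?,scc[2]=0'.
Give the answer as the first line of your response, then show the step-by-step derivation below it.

scc[0]=0,scc[1]=?,scc[2]=?,scc[3]=?,scc[4]=?,scc[5]=?,scc[6]=1

step 1: low=(low[0]=0,low[1]=?,low[2]=?,low[3]=?,low[4]=?,low[5]=?,low[6]=?); scc=(scc[0]=0,scc[1]=?,scc[2]=?,scc[3]=?,scc[4]=?,scc[5]=?,scc[6]=?)
step 2: low=(low[0]=0,low[1]=1,low[2]=1,low[3]=?,low[4]=?,low[5]=?,low[6]=?); scc=(scc[0]=0,scc[1]=?,scc[2]=?,scc[3]=?,scc[4]=?,scc[5]=?,scc[6]=?)
step 3: low=(low[0]=0,low[1]=1,low[2]=1,low[3]=2,low[4]=1,low[5]=?,low[6]=?); scc=(scc[0]=0,scc[1]=?,scc[2]=?,scc[3]=?,scc[4]=?,scc[5]=?,scc[6]=?)
step 4: low=(low[0]=0,low[1]=1,low[2]=1,low[3]=1,low[4]=1,low[5]=?,low[6]=5); scc=(scc[0]=0,scc[1]=?,scc[2]=?,scc[3]=?,scc[4]=?,scc[5]=?,scc[6]=1)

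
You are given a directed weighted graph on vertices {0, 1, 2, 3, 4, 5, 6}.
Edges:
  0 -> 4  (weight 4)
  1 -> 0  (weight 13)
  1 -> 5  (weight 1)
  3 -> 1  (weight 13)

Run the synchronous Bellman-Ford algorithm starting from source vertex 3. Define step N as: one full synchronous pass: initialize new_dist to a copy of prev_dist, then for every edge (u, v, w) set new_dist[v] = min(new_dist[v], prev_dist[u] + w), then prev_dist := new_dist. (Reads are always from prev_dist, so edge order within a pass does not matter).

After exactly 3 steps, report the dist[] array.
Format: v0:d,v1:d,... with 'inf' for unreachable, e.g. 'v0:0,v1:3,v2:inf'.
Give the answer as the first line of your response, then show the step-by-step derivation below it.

v0:26,v1:13,v2:inf,v3:0,v4:30,v5:14,v6:inf

step 1: dist = v0:inf,v1:13,v2:inf,v3:0,v4:inf,v5:inf,v6:inf
step 2: dist = v0:26,v1:13,v2:inf,v3:0,v4:inf,v5:14,v6:inf
step 3: dist = v0:26,v1:13,v2:inf,v3:0,v4:30,v5:14,v6:inf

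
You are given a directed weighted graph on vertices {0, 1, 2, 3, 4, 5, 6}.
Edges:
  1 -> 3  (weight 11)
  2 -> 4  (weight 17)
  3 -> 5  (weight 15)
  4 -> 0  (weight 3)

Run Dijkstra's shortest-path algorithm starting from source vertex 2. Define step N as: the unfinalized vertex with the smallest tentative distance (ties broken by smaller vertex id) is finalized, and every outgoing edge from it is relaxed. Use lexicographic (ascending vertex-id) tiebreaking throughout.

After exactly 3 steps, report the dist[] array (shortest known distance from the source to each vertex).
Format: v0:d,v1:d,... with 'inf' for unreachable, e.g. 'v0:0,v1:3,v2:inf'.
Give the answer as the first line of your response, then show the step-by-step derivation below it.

v0:20,v1:inf,v2:0,v3:inf,v4:17,v5:inf,v6:inf

step 1: dist = v0:inf,v1:inf,v2:0,v3:inf,v4:17,v5:inf,v6:inf
step 2: dist = v0:20,v1:inf,v2:0,v3:inf,v4:17,v5:inf,v6:inf
step 3: dist = v0:20,v1:inf,v2:0,v3:inf,v4:17,v5:inf,v6:inf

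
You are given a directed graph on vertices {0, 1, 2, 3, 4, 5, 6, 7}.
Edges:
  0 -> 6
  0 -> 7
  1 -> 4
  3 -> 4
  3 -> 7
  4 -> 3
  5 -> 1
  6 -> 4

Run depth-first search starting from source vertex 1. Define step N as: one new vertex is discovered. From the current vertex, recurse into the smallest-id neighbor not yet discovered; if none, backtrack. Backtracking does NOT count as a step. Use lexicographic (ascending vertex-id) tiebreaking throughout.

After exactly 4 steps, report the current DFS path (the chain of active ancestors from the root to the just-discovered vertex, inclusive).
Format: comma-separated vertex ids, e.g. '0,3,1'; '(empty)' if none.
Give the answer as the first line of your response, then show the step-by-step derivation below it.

1,4,3,7

step 1: discover 1; path=1; order=1
step 2: discover 4; path=1>4; order=1,4
step 3: discover 3; path=1>4>3; order=1,4,3
step 4: discover 7; path=1>4>3>7; order=1,4,3,7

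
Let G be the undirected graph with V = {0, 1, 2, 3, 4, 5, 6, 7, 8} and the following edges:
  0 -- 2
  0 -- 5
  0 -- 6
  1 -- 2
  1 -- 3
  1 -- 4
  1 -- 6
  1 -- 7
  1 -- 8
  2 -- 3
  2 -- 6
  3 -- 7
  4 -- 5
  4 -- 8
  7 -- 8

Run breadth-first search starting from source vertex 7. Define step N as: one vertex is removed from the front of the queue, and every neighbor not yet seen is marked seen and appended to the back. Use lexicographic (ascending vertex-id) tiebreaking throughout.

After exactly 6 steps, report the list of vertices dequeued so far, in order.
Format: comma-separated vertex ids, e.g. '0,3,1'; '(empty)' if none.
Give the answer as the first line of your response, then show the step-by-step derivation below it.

7,1,3,8,2,4

step 1: dequeue 7; queue=[1,3,8]; order=7
step 2: dequeue 1; queue=[3,8,2,4,6]; order=7,1
step 3: dequeue 3; queue=[8,2,4,6]; order=7,1,3
step 4: dequeue 8; queue=[2,4,6]; order=7,1,3,8
step 5: dequeue 2; queue=[4,6,0]; order=7,1,3,8,2
step 6: dequeue 4; queue=[6,0,5]; order=7,1,3,8,2,4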